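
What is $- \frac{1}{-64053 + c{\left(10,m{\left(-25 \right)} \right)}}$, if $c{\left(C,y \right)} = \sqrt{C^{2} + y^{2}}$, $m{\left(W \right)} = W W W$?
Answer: $\frac{64053}{3858646084} + \frac{5 \sqrt{9765629}}{3858646084} \approx 2.0649 \cdot 10^{-5}$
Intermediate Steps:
$m{\left(W \right)} = W^{3}$ ($m{\left(W \right)} = W^{2} W = W^{3}$)
$- \frac{1}{-64053 + c{\left(10,m{\left(-25 \right)} \right)}} = - \frac{1}{-64053 + \sqrt{10^{2} + \left(\left(-25\right)^{3}\right)^{2}}} = - \frac{1}{-64053 + \sqrt{100 + \left(-15625\right)^{2}}} = - \frac{1}{-64053 + \sqrt{100 + 244140625}} = - \frac{1}{-64053 + \sqrt{244140725}} = - \frac{1}{-64053 + 5 \sqrt{9765629}}$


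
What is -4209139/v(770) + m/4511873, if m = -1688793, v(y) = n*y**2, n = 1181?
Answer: -109228102020277/287207336500700 ≈ -0.38031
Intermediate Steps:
v(y) = 1181*y**2
-4209139/v(770) + m/4511873 = -4209139/(1181*770**2) - 1688793/4511873 = -4209139/(1181*592900) - 1688793*1/4511873 = -4209139/700214900 - 1688793/4511873 = -4209139*1/700214900 - 1688793/4511873 = -382649/63655900 - 1688793/4511873 = -109228102020277/287207336500700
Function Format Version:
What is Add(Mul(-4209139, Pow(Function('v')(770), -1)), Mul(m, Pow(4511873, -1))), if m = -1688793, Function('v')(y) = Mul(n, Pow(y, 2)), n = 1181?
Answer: Rational(-109228102020277, 287207336500700) ≈ -0.38031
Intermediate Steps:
Function('v')(y) = Mul(1181, Pow(y, 2))
Add(Mul(-4209139, Pow(Function('v')(770), -1)), Mul(m, Pow(4511873, -1))) = Add(Mul(-4209139, Pow(Mul(1181, Pow(770, 2)), -1)), Mul(-1688793, Pow(4511873, -1))) = Add(Mul(-4209139, Pow(Mul(1181, 592900), -1)), Mul(-1688793, Rational(1, 4511873))) = Add(Mul(-4209139, Pow(700214900, -1)), Rational(-1688793, 4511873)) = Add(Mul(-4209139, Rational(1, 700214900)), Rational(-1688793, 4511873)) = Add(Rational(-382649, 63655900), Rational(-1688793, 4511873)) = Rational(-109228102020277, 287207336500700)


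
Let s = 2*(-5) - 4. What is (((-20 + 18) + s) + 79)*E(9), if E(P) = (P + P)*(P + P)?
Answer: 20412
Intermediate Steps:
s = -14 (s = -10 - 4 = -14)
E(P) = 4*P**2 (E(P) = (2*P)*(2*P) = 4*P**2)
(((-20 + 18) + s) + 79)*E(9) = (((-20 + 18) - 14) + 79)*(4*9**2) = ((-2 - 14) + 79)*(4*81) = (-16 + 79)*324 = 63*324 = 20412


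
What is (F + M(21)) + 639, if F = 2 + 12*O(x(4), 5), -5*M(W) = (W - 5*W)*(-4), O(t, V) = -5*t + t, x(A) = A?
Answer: 1909/5 ≈ 381.80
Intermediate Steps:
O(t, V) = -4*t
M(W) = -16*W/5 (M(W) = -(W - 5*W)*(-4)/5 = -(-4*W)*(-4)/5 = -16*W/5)
F = -190 (F = 2 + 12*(-4*4) = 2 + 12*(-16) = 2 - 192 = -190)
(F + M(21)) + 639 = (-190 - 16/5*21) + 639 = (-190 - 336/5) + 639 = -1286/5 + 639 = 1909/5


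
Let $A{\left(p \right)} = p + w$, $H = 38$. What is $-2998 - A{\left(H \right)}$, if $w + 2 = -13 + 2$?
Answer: $-3023$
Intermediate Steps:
$w = -13$ ($w = -2 + \left(-13 + 2\right) = -2 - 11 = -13$)
$A{\left(p \right)} = -13 + p$ ($A{\left(p \right)} = p - 13 = -13 + p$)
$-2998 - A{\left(H \right)} = -2998 - \left(-13 + 38\right) = -2998 - 25 = -3023$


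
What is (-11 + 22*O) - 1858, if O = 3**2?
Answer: -1671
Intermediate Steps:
O = 9
(-11 + 22*O) - 1858 = (-11 + 22*9) - 1858 = (-11 + 198) - 1858 = 187 - 1858 = -1671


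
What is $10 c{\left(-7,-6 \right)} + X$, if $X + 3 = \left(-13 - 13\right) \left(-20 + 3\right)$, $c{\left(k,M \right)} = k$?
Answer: $369$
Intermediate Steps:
$X = 439$ ($X = -3 + \left(-13 - 13\right) \left(-20 + 3\right) = -3 - -442 = -3 + 442 = 439$)
$10 c{\left(-7,-6 \right)} + X = 10 \left(-7\right) + 439 = -70 + 439 = 369$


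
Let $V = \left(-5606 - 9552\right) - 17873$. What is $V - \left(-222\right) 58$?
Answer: $-20155$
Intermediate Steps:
$V = -33031$ ($V = \left(-5606 - 9552\right) - 17873 = -15158 - 17873 = -33031$)
$V - \left(-222\right) 58 = -33031 - \left(-222\right) 58 = -33031 - -12876 = -33031 + 12876 = -20155$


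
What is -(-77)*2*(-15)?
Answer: -2310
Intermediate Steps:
-(-77)*2*(-15) = -11*(-14)*(-15) = 154*(-15) = -2310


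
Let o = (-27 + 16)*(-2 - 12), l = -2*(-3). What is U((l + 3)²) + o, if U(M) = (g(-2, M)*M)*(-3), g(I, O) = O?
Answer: -19529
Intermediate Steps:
l = 6
o = 154 (o = -11*(-14) = 154)
U(M) = -3*M² (U(M) = (M*M)*(-3) = M²*(-3) = -3*M²)
U((l + 3)²) + o = -3*(6 + 3)⁴ + 154 = -3*(9²)² + 154 = -3*81² + 154 = -3*6561 + 154 = -19683 + 154 = -19529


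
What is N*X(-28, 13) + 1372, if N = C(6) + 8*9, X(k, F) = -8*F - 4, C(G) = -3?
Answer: -6080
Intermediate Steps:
X(k, F) = -4 - 8*F
N = 69 (N = -3 + 8*9 = -3 + 72 = 69)
N*X(-28, 13) + 1372 = 69*(-4 - 8*13) + 1372 = 69*(-4 - 104) + 1372 = 69*(-108) + 1372 = -7452 + 1372 = -6080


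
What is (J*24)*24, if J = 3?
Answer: 1728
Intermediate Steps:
(J*24)*24 = (3*24)*24 = 72*24 = 1728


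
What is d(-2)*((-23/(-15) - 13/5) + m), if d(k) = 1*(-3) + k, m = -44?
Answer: 676/3 ≈ 225.33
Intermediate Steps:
d(k) = -3 + k
d(-2)*((-23/(-15) - 13/5) + m) = (-3 - 2)*((-23/(-15) - 13/5) - 44) = -5*((-23*(-1/15) - 13*⅕) - 44) = -5*((23/15 - 13/5) - 44) = -5*(-16/15 - 44) = -5*(-676/15) = 676/3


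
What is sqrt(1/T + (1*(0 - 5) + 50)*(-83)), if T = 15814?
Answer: I*sqrt(934058480246)/15814 ≈ 61.115*I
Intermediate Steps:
sqrt(1/T + (1*(0 - 5) + 50)*(-83)) = sqrt(1/15814 + (1*(0 - 5) + 50)*(-83)) = sqrt(1/15814 + (1*(-5) + 50)*(-83)) = sqrt(1/15814 + (-5 + 50)*(-83)) = sqrt(1/15814 + 45*(-83)) = sqrt(1/15814 - 3735) = sqrt(-59065289/15814) = I*sqrt(934058480246)/15814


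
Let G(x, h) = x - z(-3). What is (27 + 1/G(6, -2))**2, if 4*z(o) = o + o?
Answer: 165649/225 ≈ 736.22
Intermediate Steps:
z(o) = o/2 (z(o) = (o + o)/4 = (2*o)/4 = o/2)
G(x, h) = 3/2 + x (G(x, h) = x - (-3)/2 = x - 1*(-3/2) = x + 3/2 = 3/2 + x)
(27 + 1/G(6, -2))**2 = (27 + 1/(3/2 + 6))**2 = (27 + 1/(15/2))**2 = (27 + 2/15)**2 = (407/15)**2 = 165649/225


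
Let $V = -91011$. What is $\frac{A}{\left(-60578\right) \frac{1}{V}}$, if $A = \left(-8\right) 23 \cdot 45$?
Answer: $- \frac{376785540}{30289} \approx -12440.0$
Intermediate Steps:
$A = -8280$ ($A = \left(-184\right) 45 = -8280$)
$\frac{A}{\left(-60578\right) \frac{1}{V}} = - \frac{8280}{\left(-60578\right) \frac{1}{-91011}} = - \frac{8280}{\left(-60578\right) \left(- \frac{1}{91011}\right)} = - \frac{8280}{\frac{60578}{91011}} = \left(-8280\right) \frac{91011}{60578} = - \frac{376785540}{30289}$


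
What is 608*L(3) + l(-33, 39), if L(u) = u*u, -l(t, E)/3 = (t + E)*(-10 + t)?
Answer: 6246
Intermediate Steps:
l(t, E) = -3*(-10 + t)*(E + t) (l(t, E) = -3*(t + E)*(-10 + t) = -3*(E + t)*(-10 + t) = -3*(-10 + t)*(E + t))
L(u) = u²
608*L(3) + l(-33, 39) = 608*3² + (-3*(-33)² + 30*39 + 30*(-33) - 3*39*(-33)) = 608*9 + (-3*1089 + 1170 - 990 + 3861) = 5472 + (-3267 + 1170 - 990 + 3861) = 5472 + 774 = 6246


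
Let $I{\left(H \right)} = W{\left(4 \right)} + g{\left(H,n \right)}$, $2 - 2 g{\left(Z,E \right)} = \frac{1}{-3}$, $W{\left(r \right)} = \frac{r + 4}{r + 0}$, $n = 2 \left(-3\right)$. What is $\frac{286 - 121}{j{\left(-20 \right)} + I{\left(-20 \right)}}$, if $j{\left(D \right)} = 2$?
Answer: $\frac{990}{31} \approx 31.935$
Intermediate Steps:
$n = -6$
$W{\left(r \right)} = \frac{4 + r}{r}$
$g{\left(Z,E \right)} = \frac{7}{6}$ ($g{\left(Z,E \right)} = 1 - \frac{1}{2 \left(-3\right)} = 1 - - \frac{1}{6} = 1 + \frac{1}{6} = \frac{7}{6}$)
$I{\left(H \right)} = \frac{19}{6}$ ($I{\left(H \right)} = \frac{4 + 4}{4} + \frac{7}{6} = \frac{1}{4} \cdot 8 + \frac{7}{6} = 2 + \frac{7}{6} = \frac{19}{6}$)
$\frac{286 - 121}{j{\left(-20 \right)} + I{\left(-20 \right)}} = \frac{286 - 121}{2 + \frac{19}{6}} = \frac{165}{\frac{31}{6}} = 165 \cdot \frac{6}{31} = \frac{990}{31}$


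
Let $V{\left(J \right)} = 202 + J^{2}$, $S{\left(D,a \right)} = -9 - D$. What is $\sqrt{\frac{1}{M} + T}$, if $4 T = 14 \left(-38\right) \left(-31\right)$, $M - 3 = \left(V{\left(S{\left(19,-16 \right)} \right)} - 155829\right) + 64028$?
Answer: $\frac{5 \sqrt{340016360645}}{45406} \approx 64.211$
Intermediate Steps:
$M = -90812$ ($M = 3 + \left(\left(\left(202 + \left(-9 - 19\right)^{2}\right) - 155829\right) + 64028\right) = 3 + \left(\left(\left(202 + \left(-28\right)^{2}\right) - 155829\right) + 64028\right) = 3 + \left(\left(\left(202 + 784\right) - 155829\right) + 64028\right) = 3 + \left(\left(986 - 155829\right) + 64028\right) = 3 + \left(-154843 + 64028\right) = 3 - 90815 = -90812$)
$T = 4123$ ($T = \frac{14 \left(-38\right) \left(-31\right)}{4} = \frac{\left(-532\right) \left(-31\right)}{4} = \frac{1}{4} \cdot 16492 = 4123$)
$\sqrt{\frac{1}{M} + T} = \sqrt{\frac{1}{-90812} + 4123} = \sqrt{- \frac{1}{90812} + 4123} = \sqrt{\frac{374417875}{90812}} = \frac{5 \sqrt{340016360645}}{45406}$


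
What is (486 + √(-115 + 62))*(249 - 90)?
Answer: 77274 + 159*I*√53 ≈ 77274.0 + 1157.5*I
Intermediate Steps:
(486 + √(-115 + 62))*(249 - 90) = (486 + √(-53))*159 = (486 + I*√53)*159 = 77274 + 159*I*√53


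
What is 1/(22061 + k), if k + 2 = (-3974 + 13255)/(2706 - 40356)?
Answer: 37650/830512069 ≈ 4.5333e-5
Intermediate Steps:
k = -84581/37650 (k = -2 + (-3974 + 13255)/(2706 - 40356) = -2 + 9281/(-37650) = -2 + 9281*(-1/37650) = -2 - 9281/37650 = -84581/37650 ≈ -2.2465)
1/(22061 + k) = 1/(22061 - 84581/37650) = 1/(830512069/37650) = 37650/830512069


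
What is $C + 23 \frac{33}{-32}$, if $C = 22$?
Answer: $- \frac{55}{32} \approx -1.7188$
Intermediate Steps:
$C + 23 \frac{33}{-32} = 22 + 23 \frac{33}{-32} = 22 + 23 \cdot 33 \left(- \frac{1}{32}\right) = 22 + 23 \left(- \frac{33}{32}\right) = 22 - \frac{759}{32} = - \frac{55}{32}$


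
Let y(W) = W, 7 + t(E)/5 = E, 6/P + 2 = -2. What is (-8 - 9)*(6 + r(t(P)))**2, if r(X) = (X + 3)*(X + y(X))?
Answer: -769292993/4 ≈ -1.9232e+8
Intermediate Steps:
P = -3/2 (P = 6/(-2 - 2) = 6/(-4) = 6*(-1/4) = -3/2 ≈ -1.5000)
t(E) = -35 + 5*E
r(X) = 2*X*(3 + X) (r(X) = (X + 3)*(X + X) = (3 + X)*(2*X) = 2*X*(3 + X))
(-8 - 9)*(6 + r(t(P)))**2 = (-8 - 9)*(6 + 2*(-35 + 5*(-3/2))*(3 + (-35 + 5*(-3/2))))**2 = -17*(6 + 2*(-35 - 15/2)*(3 + (-35 - 15/2)))**2 = -17*(6 + 2*(-85/2)*(3 - 85/2))**2 = -17*(6 + 2*(-85/2)*(-79/2))**2 = -17*(6 + 6715/2)**2 = -17*(6727/2)**2 = -17*45252529/4 = -769292993/4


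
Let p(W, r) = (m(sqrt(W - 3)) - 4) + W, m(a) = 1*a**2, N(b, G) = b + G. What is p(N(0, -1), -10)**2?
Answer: 81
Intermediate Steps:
N(b, G) = G + b
m(a) = a**2
p(W, r) = -7 + 2*W (p(W, r) = ((sqrt(W - 3))**2 - 4) + W = ((sqrt(-3 + W))**2 - 4) + W = ((-3 + W) - 4) + W = (-7 + W) + W = -7 + 2*W)
p(N(0, -1), -10)**2 = (-7 + 2*(-1 + 0))**2 = (-7 + 2*(-1))**2 = (-7 - 2)**2 = (-9)**2 = 81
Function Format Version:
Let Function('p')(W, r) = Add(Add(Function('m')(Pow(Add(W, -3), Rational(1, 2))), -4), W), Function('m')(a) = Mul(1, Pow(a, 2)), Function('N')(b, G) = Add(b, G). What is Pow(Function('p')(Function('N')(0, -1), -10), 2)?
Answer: 81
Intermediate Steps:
Function('N')(b, G) = Add(G, b)
Function('m')(a) = Pow(a, 2)
Function('p')(W, r) = Add(-7, Mul(2, W)) (Function('p')(W, r) = Add(Add(Pow(Pow(Add(W, -3), Rational(1, 2)), 2), -4), W) = Add(Add(Pow(Pow(Add(-3, W), Rational(1, 2)), 2), -4), W) = Add(Add(Add(-3, W), -4), W) = Add(Add(-7, W), W) = Add(-7, Mul(2, W)))
Pow(Function('p')(Function('N')(0, -1), -10), 2) = Pow(Add(-7, Mul(2, Add(-1, 0))), 2) = Pow(Add(-7, Mul(2, -1)), 2) = Pow(Add(-7, -2), 2) = Pow(-9, 2) = 81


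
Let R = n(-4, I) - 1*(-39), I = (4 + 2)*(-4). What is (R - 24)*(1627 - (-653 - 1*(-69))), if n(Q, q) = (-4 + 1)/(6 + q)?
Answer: 67067/2 ≈ 33534.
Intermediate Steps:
I = -24 (I = 6*(-4) = -24)
n(Q, q) = -3/(6 + q)
R = 235/6 (R = -3/(6 - 24) - 1*(-39) = -3/(-18) + 39 = -3*(-1/18) + 39 = ⅙ + 39 = 235/6 ≈ 39.167)
(R - 24)*(1627 - (-653 - 1*(-69))) = (235/6 - 24)*(1627 - (-653 - 1*(-69))) = 91*(1627 - (-653 + 69))/6 = 91*(1627 - 1*(-584))/6 = 91*(1627 + 584)/6 = (91/6)*2211 = 67067/2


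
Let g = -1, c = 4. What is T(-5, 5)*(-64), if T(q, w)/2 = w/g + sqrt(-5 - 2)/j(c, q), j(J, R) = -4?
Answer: 640 + 32*I*sqrt(7) ≈ 640.0 + 84.664*I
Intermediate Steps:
T(q, w) = -2*w - I*sqrt(7)/2 (T(q, w) = 2*(w/(-1) + sqrt(-5 - 2)/(-4)) = 2*(w*(-1) + sqrt(-7)*(-1/4)) = 2*(-w + (I*sqrt(7))*(-1/4)) = 2*(-w - I*sqrt(7)/4) = -2*w - I*sqrt(7)/2)
T(-5, 5)*(-64) = (-2*5 - I*sqrt(7)/2)*(-64) = (-10 - I*sqrt(7)/2)*(-64) = 640 + 32*I*sqrt(7)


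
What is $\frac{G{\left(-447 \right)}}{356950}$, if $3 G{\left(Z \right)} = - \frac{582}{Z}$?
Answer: $\frac{97}{79778325} \approx 1.2159 \cdot 10^{-6}$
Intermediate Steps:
$G{\left(Z \right)} = - \frac{194}{Z}$ ($G{\left(Z \right)} = \frac{\left(-582\right) \frac{1}{Z}}{3} = - \frac{194}{Z}$)
$\frac{G{\left(-447 \right)}}{356950} = \frac{\left(-194\right) \frac{1}{-447}}{356950} = \left(-194\right) \left(- \frac{1}{447}\right) \frac{1}{356950} = \frac{194}{447} \cdot \frac{1}{356950} = \frac{97}{79778325}$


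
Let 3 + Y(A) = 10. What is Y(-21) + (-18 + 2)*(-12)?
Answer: 199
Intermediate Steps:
Y(A) = 7 (Y(A) = -3 + 10 = 7)
Y(-21) + (-18 + 2)*(-12) = 7 + (-18 + 2)*(-12) = 7 - 16*(-12) = 7 + 192 = 199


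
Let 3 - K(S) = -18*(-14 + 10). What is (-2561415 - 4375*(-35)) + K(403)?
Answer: -2408359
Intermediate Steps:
K(S) = -69 (K(S) = 3 - (-18)*(-14 + 10) = 3 - (-18)*(-4) = 3 - 1*72 = 3 - 72 = -69)
(-2561415 - 4375*(-35)) + K(403) = (-2561415 - 4375*(-35)) - 69 = (-2561415 + 153125) - 69 = -2408290 - 69 = -2408359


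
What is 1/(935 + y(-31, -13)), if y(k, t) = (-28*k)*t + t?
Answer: -1/10362 ≈ -9.6506e-5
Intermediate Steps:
y(k, t) = t - 28*k*t (y(k, t) = -28*k*t + t = t - 28*k*t)
1/(935 + y(-31, -13)) = 1/(935 - 13*(1 - 28*(-31))) = 1/(935 - 13*(1 + 868)) = 1/(935 - 13*869) = 1/(935 - 11297) = 1/(-10362) = -1/10362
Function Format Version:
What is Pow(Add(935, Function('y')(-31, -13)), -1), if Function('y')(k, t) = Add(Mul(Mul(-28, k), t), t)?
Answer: Rational(-1, 10362) ≈ -9.6506e-5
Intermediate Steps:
Function('y')(k, t) = Add(t, Mul(-28, k, t)) (Function('y')(k, t) = Add(Mul(-28, k, t), t) = Add(t, Mul(-28, k, t)))
Pow(Add(935, Function('y')(-31, -13)), -1) = Pow(Add(935, Mul(-13, Add(1, Mul(-28, -31)))), -1) = Pow(Add(935, Mul(-13, Add(1, 868))), -1) = Pow(Add(935, Mul(-13, 869)), -1) = Pow(Add(935, -11297), -1) = Pow(-10362, -1) = Rational(-1, 10362)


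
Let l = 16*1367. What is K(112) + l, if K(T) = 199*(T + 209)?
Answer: 85751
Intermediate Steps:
l = 21872
K(T) = 41591 + 199*T (K(T) = 199*(209 + T) = 41591 + 199*T)
K(112) + l = (41591 + 199*112) + 21872 = (41591 + 22288) + 21872 = 63879 + 21872 = 85751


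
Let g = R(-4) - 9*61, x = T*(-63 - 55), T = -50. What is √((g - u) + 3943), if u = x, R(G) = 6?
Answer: 50*I ≈ 50.0*I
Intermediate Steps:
x = 5900 (x = -50*(-63 - 55) = -50*(-118) = 5900)
g = -543 (g = 6 - 9*61 = 6 - 549 = -543)
u = 5900
√((g - u) + 3943) = √((-543 - 1*5900) + 3943) = √((-543 - 5900) + 3943) = √(-6443 + 3943) = √(-2500) = 50*I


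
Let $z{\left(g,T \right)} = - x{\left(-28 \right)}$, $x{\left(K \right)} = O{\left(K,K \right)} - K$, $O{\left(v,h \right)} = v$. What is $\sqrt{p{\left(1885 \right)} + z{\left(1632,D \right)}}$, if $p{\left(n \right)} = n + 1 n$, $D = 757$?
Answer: $\sqrt{3770} \approx 61.4$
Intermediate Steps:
$p{\left(n \right)} = 2 n$ ($p{\left(n \right)} = n + n = 2 n$)
$x{\left(K \right)} = 0$ ($x{\left(K \right)} = K - K = 0$)
$z{\left(g,T \right)} = 0$ ($z{\left(g,T \right)} = \left(-1\right) 0 = 0$)
$\sqrt{p{\left(1885 \right)} + z{\left(1632,D \right)}} = \sqrt{2 \cdot 1885 + 0} = \sqrt{3770 + 0} = \sqrt{3770}$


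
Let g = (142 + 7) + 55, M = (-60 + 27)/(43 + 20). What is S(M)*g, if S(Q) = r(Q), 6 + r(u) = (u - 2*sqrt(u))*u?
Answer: -171700/147 + 1496*I*sqrt(231)/147 ≈ -1168.0 + 154.68*I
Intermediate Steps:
r(u) = -6 + u*(u - 2*sqrt(u)) (r(u) = -6 + (u - 2*sqrt(u))*u = -6 + u*(u - 2*sqrt(u)))
M = -11/21 (M = -33/63 = -33*1/63 = -11/21 ≈ -0.52381)
S(Q) = -6 + Q**2 - 2*Q**(3/2)
g = 204 (g = 149 + 55 = 204)
S(M)*g = (-6 + (-11/21)**2 - (-22)*I*sqrt(231)/441)*204 = (-6 + 121/441 - (-22)*I*sqrt(231)/441)*204 = (-6 + 121/441 + 22*I*sqrt(231)/441)*204 = (-2525/441 + 22*I*sqrt(231)/441)*204 = -171700/147 + 1496*I*sqrt(231)/147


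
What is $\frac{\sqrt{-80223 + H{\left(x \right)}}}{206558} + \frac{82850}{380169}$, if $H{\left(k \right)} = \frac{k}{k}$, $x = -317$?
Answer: $\frac{82850}{380169} + \frac{i \sqrt{80222}}{206558} \approx 0.21793 + 0.0013712 i$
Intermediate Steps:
$H{\left(k \right)} = 1$
$\frac{\sqrt{-80223 + H{\left(x \right)}}}{206558} + \frac{82850}{380169} = \frac{\sqrt{-80223 + 1}}{206558} + \frac{82850}{380169} = \sqrt{-80222} \cdot \frac{1}{206558} + 82850 \cdot \frac{1}{380169} = i \sqrt{80222} \cdot \frac{1}{206558} + \frac{82850}{380169} = \frac{i \sqrt{80222}}{206558} + \frac{82850}{380169} = \frac{82850}{380169} + \frac{i \sqrt{80222}}{206558}$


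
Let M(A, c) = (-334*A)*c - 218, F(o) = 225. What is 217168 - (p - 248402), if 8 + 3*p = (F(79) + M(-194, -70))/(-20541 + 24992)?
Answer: 6221327531/13353 ≈ 4.6591e+5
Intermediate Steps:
M(A, c) = -218 - 334*A*c (M(A, c) = -334*A*c - 218 = -218 - 334*A*c)
p = -4571321/13353 (p = -8/3 + ((225 + (-218 - 334*(-194)*(-70)))/(-20541 + 24992))/3 = -8/3 + ((225 + (-218 - 4535720))/4451)/3 = -8/3 + ((225 - 4535938)*(1/4451))/3 = -8/3 + (-4535713*1/4451)/3 = -8/3 + (⅓)*(-4535713/4451) = -8/3 - 4535713/13353 = -4571321/13353 ≈ -342.34)
217168 - (p - 248402) = 217168 - (-4571321/13353 - 248402) = 217168 - 1*(-3321483227/13353) = 217168 + 3321483227/13353 = 6221327531/13353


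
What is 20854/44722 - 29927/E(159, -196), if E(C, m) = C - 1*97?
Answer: -668551173/1386382 ≈ -482.23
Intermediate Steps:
E(C, m) = -97 + C (E(C, m) = C - 97 = -97 + C)
20854/44722 - 29927/E(159, -196) = 20854/44722 - 29927/(-97 + 159) = 20854*(1/44722) - 29927/62 = 10427/22361 - 29927*1/62 = 10427/22361 - 29927/62 = -668551173/1386382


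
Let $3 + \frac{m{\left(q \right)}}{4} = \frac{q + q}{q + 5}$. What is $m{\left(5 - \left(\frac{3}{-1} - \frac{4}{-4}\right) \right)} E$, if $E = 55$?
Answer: $- \frac{1210}{3} \approx -403.33$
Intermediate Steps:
$m{\left(q \right)} = -12 + \frac{8 q}{5 + q}$ ($m{\left(q \right)} = -12 + 4 \frac{q + q}{q + 5} = -12 + 4 \frac{2 q}{5 + q} = -12 + \frac{8 q}{5 + q}$)
$m{\left(5 - \left(\frac{3}{-1} - \frac{4}{-4}\right) \right)} E = \frac{4 \left(-15 - \left(5 - \left(\frac{3}{-1} - \frac{4}{-4}\right)\right)\right)}{5 - \left(-5 + 1 - 3\right)} 55 = \frac{4 \left(-15 - \left(5 - \left(3 \left(-1\right) - -1\right)\right)\right)}{5 - \left(-5 + 1 - 3\right)} 55 = \frac{4 \left(-15 - \left(5 - \left(-3 + 1\right)\right)\right)}{5 + \left(5 - \left(-3 + 1\right)\right)} 55 = \frac{4 \left(-15 - \left(5 - -2\right)\right)}{5 + \left(5 - -2\right)} 55 = \frac{4 \left(-15 - \left(5 + 2\right)\right)}{5 + \left(5 + 2\right)} 55 = \frac{4 \left(-15 - 7\right)}{5 + 7} \cdot 55 = \frac{4 \left(-15 - 7\right)}{12} \cdot 55 = 4 \cdot \frac{1}{12} \left(-22\right) 55 = \left(- \frac{22}{3}\right) 55 = - \frac{1210}{3}$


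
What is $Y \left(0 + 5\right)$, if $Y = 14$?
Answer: $70$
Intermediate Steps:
$Y \left(0 + 5\right) = 14 \left(0 + 5\right) = 14 \cdot 5 = 70$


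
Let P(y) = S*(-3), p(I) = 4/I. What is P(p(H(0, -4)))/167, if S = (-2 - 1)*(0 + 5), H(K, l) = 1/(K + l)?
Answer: 45/167 ≈ 0.26946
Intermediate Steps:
S = -15 (S = -3*5 = -15)
P(y) = 45 (P(y) = -15*(-3) = 45)
P(p(H(0, -4)))/167 = 45/167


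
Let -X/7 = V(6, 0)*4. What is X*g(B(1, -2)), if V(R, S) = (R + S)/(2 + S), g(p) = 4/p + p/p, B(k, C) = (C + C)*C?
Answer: -126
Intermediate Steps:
B(k, C) = 2*C² (B(k, C) = (2*C)*C = 2*C²)
g(p) = 1 + 4/p (g(p) = 4/p + 1 = 1 + 4/p)
V(R, S) = (R + S)/(2 + S)
X = -84 (X = -7*(6 + 0)/(2 + 0)*4 = -7*6/2*4 = -7*(½)*6*4 = -21*4 = -7*12 = -84)
X*g(B(1, -2)) = -84*(4 + 2*(-2)²)/(2*(-2)²) = -84*(4 + 2*4)/(2*4) = -84*(4 + 8)/8 = -21*12/2 = -84*3/2 = -126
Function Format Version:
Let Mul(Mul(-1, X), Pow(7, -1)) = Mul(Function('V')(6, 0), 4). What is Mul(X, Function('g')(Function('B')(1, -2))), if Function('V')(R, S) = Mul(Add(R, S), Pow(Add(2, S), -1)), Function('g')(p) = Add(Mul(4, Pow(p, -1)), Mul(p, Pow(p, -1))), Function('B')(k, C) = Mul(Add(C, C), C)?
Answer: -126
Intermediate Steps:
Function('B')(k, C) = Mul(2, Pow(C, 2)) (Function('B')(k, C) = Mul(Mul(2, C), C) = Mul(2, Pow(C, 2)))
Function('g')(p) = Add(1, Mul(4, Pow(p, -1))) (Function('g')(p) = Add(Mul(4, Pow(p, -1)), 1) = Add(1, Mul(4, Pow(p, -1))))
Function('V')(R, S) = Mul(Pow(Add(2, S), -1), Add(R, S))
X = -84 (X = Mul(-7, Mul(Mul(Pow(Add(2, 0), -1), Add(6, 0)), 4)) = Mul(-7, Mul(Mul(Pow(2, -1), 6), 4)) = Mul(-7, Mul(Mul(Rational(1, 2), 6), 4)) = Mul(-7, Mul(3, 4)) = Mul(-7, 12) = -84)
Mul(X, Function('g')(Function('B')(1, -2))) = Mul(-84, Mul(Pow(Mul(2, Pow(-2, 2)), -1), Add(4, Mul(2, Pow(-2, 2))))) = Mul(-84, Mul(Pow(Mul(2, 4), -1), Add(4, Mul(2, 4)))) = Mul(-84, Mul(Pow(8, -1), Add(4, 8))) = Mul(-84, Mul(Rational(1, 8), 12)) = Mul(-84, Rational(3, 2)) = -126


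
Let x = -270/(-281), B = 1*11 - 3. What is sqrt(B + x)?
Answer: sqrt(707558)/281 ≈ 2.9935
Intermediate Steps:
B = 8 (B = 11 - 3 = 8)
x = 270/281 (x = -270*(-1/281) = 270/281 ≈ 0.96085)
sqrt(B + x) = sqrt(8 + 270/281) = sqrt(2518/281) = sqrt(707558)/281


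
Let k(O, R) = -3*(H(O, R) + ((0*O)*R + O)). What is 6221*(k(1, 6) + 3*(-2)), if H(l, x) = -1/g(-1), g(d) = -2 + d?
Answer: -62210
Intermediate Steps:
H(l, x) = ⅓ (H(l, x) = -1/(-2 - 1) = -1/(-3) = -1*(-⅓) = ⅓)
k(O, R) = -1 - 3*O (k(O, R) = -3*(⅓ + ((0*O)*R + O)) = -3*(⅓ + (0*R + O)) = -3*(⅓ + (0 + O)) = -3*(⅓ + O) = -1 - 3*O)
6221*(k(1, 6) + 3*(-2)) = 6221*((-1 - 3*1) + 3*(-2)) = 6221*((-1 - 3) - 6) = 6221*(-4 - 6) = 6221*(-10) = -62210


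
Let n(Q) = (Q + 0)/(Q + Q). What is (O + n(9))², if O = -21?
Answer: 1681/4 ≈ 420.25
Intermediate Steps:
n(Q) = ½ (n(Q) = Q/((2*Q)) = Q*(1/(2*Q)) = ½)
(O + n(9))² = (-21 + ½)² = (-41/2)² = 1681/4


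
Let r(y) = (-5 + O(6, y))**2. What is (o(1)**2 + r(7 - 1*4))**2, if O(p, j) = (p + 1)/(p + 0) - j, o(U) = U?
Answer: 2948089/1296 ≈ 2274.8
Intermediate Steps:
O(p, j) = -j + (1 + p)/p (O(p, j) = (1 + p)/p - j = -j + (1 + p)/p)
r(y) = (-23/6 - y)**2 (r(y) = (-5 + (1 + 1/6 - y))**2 = (-5 + (7/6 - y))**2 = (-23/6 - y)**2)
(o(1)**2 + r(7 - 1*4))**2 = (1**2 + (23 + 6*(7 - 1*4))**2/36)**2 = (1 + (23 + 6*(7 - 4))**2/36)**2 = (1 + (23 + 6*3)**2/36)**2 = (1 + (23 + 18)**2/36)**2 = (1 + (1/36)*41**2)**2 = (1 + (1/36)*1681)**2 = (1 + 1681/36)**2 = (1717/36)**2 = 2948089/1296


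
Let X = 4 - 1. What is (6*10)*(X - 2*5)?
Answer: -420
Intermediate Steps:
X = 3
(6*10)*(X - 2*5) = (6*10)*(3 - 2*5) = 60*(3 - 10) = 60*(-7) = -420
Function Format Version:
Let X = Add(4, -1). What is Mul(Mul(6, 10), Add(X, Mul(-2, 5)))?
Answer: -420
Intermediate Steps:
X = 3
Mul(Mul(6, 10), Add(X, Mul(-2, 5))) = Mul(Mul(6, 10), Add(3, Mul(-2, 5))) = Mul(60, Add(3, -10)) = Mul(60, -7) = -420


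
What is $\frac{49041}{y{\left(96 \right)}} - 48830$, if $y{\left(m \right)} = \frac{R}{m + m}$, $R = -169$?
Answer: $- \frac{17668142}{169} \approx -1.0455 \cdot 10^{5}$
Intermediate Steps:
$y{\left(m \right)} = - \frac{169}{2 m}$ ($y{\left(m \right)} = - \frac{169}{m + m} = - \frac{169}{2 m}$)
$\frac{49041}{y{\left(96 \right)}} - 48830 = \frac{49041}{\left(- \frac{169}{2}\right) \frac{1}{96}} - 48830 = \frac{49041}{- \frac{169}{192}} - 48830 = 49041 \left(- \frac{192}{169}\right) - 48830 = - \frac{9415872}{169} - 48830 = - \frac{17668142}{169}$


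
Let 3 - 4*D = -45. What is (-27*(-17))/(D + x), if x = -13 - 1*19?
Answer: -459/20 ≈ -22.950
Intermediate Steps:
D = 12 (D = ¾ - ¼*(-45) = ¾ + 45/4 = 12)
x = -32 (x = -13 - 19 = -32)
(-27*(-17))/(D + x) = (-27*(-17))/(12 - 32) = 459/(-20) = 459*(-1/20) = -459/20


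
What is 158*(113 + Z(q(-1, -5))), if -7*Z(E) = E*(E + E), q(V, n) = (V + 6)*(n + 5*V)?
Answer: -665022/7 ≈ -95003.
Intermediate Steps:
q(V, n) = (6 + V)*(n + 5*V)
Z(E) = -2*E**2/7 (Z(E) = -E*(E + E)/7 = -E*2*E/7 = -2*E**2/7)
158*(113 + Z(q(-1, -5))) = 158*(113 - 2*(5*(-1)**2 + 6*(-5) + 30*(-1) - 1*(-5))**2/7) = 158*(113 - 2*(5*1 - 30 - 30 + 5)**2/7) = 158*(113 - 2*(5 - 30 - 30 + 5)**2/7) = 158*(113 - 2/7*(-50)**2) = 158*(113 - 2/7*2500) = 158*(113 - 5000/7) = 158*(-4209/7) = -665022/7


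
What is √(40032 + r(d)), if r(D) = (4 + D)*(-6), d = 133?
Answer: √39210 ≈ 198.02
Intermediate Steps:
r(D) = -24 - 6*D
√(40032 + r(d)) = √(40032 + (-24 - 6*133)) = √(40032 + (-24 - 798)) = √(40032 - 822) = √39210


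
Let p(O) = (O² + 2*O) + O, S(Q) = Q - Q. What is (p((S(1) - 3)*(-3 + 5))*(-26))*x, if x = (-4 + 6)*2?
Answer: -1872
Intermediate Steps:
S(Q) = 0
x = 4 (x = 2*2 = 4)
p(O) = O² + 3*O
(p((S(1) - 3)*(-3 + 5))*(-26))*x = ((((0 - 3)*(-3 + 5))*(3 + (0 - 3)*(-3 + 5)))*(-26))*4 = (((-3*2)*(3 - 3*2))*(-26))*4 = (-6*(3 - 6)*(-26))*4 = (-6*(-3)*(-26))*4 = (18*(-26))*4 = -468*4 = -1872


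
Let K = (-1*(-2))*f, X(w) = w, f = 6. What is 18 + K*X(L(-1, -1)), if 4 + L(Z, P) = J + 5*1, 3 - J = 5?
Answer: 6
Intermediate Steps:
J = -2 (J = 3 - 1*5 = 3 - 5 = -2)
L(Z, P) = -1 (L(Z, P) = -4 + (-2 + 5*1) = -4 + (-2 + 5) = -4 + 3 = -1)
K = 12 (K = -1*(-2)*6 = 2*6 = 12)
18 + K*X(L(-1, -1)) = 18 + 12*(-1) = 18 - 12 = 6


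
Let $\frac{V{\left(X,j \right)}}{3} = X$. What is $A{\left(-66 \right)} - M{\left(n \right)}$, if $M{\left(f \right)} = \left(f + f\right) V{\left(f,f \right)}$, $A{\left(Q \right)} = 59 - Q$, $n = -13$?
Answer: $-889$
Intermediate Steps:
$V{\left(X,j \right)} = 3 X$
$M{\left(f \right)} = 6 f^{2}$ ($M{\left(f \right)} = \left(f + f\right) 3 f = 2 f 3 f = 6 f^{2}$)
$A{\left(-66 \right)} - M{\left(n \right)} = \left(59 - -66\right) - 6 \left(-13\right)^{2} = \left(59 + 66\right) - 6 \cdot 169 = 125 - 1014 = -889$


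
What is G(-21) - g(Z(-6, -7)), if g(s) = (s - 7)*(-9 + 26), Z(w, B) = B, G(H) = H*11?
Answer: 7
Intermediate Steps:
G(H) = 11*H
g(s) = -119 + 17*s (g(s) = (-7 + s)*17 = -119 + 17*s)
G(-21) - g(Z(-6, -7)) = 11*(-21) - (-119 + 17*(-7)) = -231 - (-119 - 119) = -231 - 1*(-238) = -231 + 238 = 7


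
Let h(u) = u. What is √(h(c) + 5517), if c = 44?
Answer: √5561 ≈ 74.572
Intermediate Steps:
√(h(c) + 5517) = √(44 + 5517) = √5561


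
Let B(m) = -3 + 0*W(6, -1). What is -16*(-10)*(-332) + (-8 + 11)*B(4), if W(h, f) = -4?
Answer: -53129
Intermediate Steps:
B(m) = -3 (B(m) = -3 + 0*(-4) = -3 + 0 = -3)
-16*(-10)*(-332) + (-8 + 11)*B(4) = -16*(-10)*(-332) + (-8 + 11)*(-3) = 160*(-332) + 3*(-3) = -53120 - 9 = -53129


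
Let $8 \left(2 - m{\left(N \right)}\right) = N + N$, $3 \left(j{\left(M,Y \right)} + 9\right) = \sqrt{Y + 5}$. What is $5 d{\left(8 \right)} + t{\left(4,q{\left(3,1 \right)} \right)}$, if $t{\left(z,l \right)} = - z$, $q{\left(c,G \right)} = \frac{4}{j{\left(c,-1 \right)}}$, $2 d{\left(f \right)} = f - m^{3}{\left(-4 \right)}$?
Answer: $- \frac{103}{2} \approx -51.5$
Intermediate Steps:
$j{\left(M,Y \right)} = -9 + \frac{\sqrt{5 + Y}}{3}$ ($j{\left(M,Y \right)} = -9 + \frac{\sqrt{Y + 5}}{3} = -9 + \frac{\sqrt{5 + Y}}{3}$)
$m{\left(N \right)} = 2 - \frac{N}{4}$ ($m{\left(N \right)} = 2 - \frac{N + N}{8} = 2 - \frac{2 N}{8} = 2 - \frac{N}{4}$)
$d{\left(f \right)} = - \frac{27}{2} + \frac{f}{2}$ ($d{\left(f \right)} = \frac{f - \left(2 - -1\right)^{3}}{2} = \frac{f - \left(2 + 1\right)^{3}}{2} = \frac{f - 3^{3}}{2} = \frac{f - 27}{2} = \frac{-27 + f}{2} = - \frac{27}{2} + \frac{f}{2}$)
$q{\left(c,G \right)} = - \frac{12}{25}$ ($q{\left(c,G \right)} = \frac{4}{-9 + \frac{\sqrt{5 - 1}}{3}} = \frac{4}{-9 + \frac{\sqrt{4}}{3}} = \frac{4}{-9 + \frac{1}{3} \cdot 2} = \frac{4}{-9 + \frac{2}{3}} = \frac{4}{- \frac{25}{3}} = 4 \left(- \frac{3}{25}\right) = - \frac{12}{25}$)
$5 d{\left(8 \right)} + t{\left(4,q{\left(3,1 \right)} \right)} = 5 \left(- \frac{27}{2} + \frac{1}{2} \cdot 8\right) - 4 = 5 \left(- \frac{27}{2} + 4\right) - 4 = 5 \left(- \frac{19}{2}\right) - 4 = - \frac{95}{2} - 4 = - \frac{103}{2}$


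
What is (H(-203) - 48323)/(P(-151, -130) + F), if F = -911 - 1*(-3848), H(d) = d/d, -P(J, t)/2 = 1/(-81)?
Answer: -3914082/237899 ≈ -16.453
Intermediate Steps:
P(J, t) = 2/81 (P(J, t) = -2/(-81) = -2*(-1/81) = 2/81)
H(d) = 1
F = 2937 (F = -911 + 3848 = 2937)
(H(-203) - 48323)/(P(-151, -130) + F) = (1 - 48323)/(2/81 + 2937) = -48322/237899/81 = -48322*81/237899 = -3914082/237899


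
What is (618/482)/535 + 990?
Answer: 127645959/128935 ≈ 990.00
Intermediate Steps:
(618/482)/535 + 990 = (618*(1/482))*(1/535) + 990 = (309/241)*(1/535) + 990 = 309/128935 + 990 = 127645959/128935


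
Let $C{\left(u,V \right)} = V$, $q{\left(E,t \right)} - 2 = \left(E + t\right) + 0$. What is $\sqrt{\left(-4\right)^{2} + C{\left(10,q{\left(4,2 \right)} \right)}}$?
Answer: $2 \sqrt{6} \approx 4.899$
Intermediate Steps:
$q{\left(E,t \right)} = 2 + E + t$ ($q{\left(E,t \right)} = 2 + \left(\left(E + t\right) + 0\right) = 2 + \left(E + t\right) = 2 + E + t$)
$\sqrt{\left(-4\right)^{2} + C{\left(10,q{\left(4,2 \right)} \right)}} = \sqrt{\left(-4\right)^{2} + \left(2 + 4 + 2\right)} = \sqrt{16 + 8} = \sqrt{24} = 2 \sqrt{6}$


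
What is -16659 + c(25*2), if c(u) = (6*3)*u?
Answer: -15759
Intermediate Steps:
c(u) = 18*u
-16659 + c(25*2) = -16659 + 18*(25*2) = -16659 + 18*50 = -16659 + 900 = -15759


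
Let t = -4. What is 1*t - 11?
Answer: -15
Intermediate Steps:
1*t - 11 = 1*(-4) - 11 = -4 - 11 = -15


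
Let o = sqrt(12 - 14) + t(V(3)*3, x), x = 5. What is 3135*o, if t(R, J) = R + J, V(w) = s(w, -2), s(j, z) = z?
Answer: -3135 + 3135*I*sqrt(2) ≈ -3135.0 + 4433.6*I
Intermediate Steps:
V(w) = -2
t(R, J) = J + R
o = -1 + I*sqrt(2) (o = sqrt(12 - 14) + (5 - 2*3) = sqrt(-2) + (5 - 6) = I*sqrt(2) - 1 = -1 + I*sqrt(2) ≈ -1.0 + 1.4142*I)
3135*o = 3135*(-1 + I*sqrt(2)) = -3135 + 3135*I*sqrt(2)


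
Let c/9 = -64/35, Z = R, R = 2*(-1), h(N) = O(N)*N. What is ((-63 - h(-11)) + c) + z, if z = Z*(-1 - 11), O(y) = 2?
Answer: -1171/35 ≈ -33.457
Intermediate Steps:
h(N) = 2*N
R = -2
Z = -2
z = 24 (z = -2*(-1 - 11) = -2*(-12) = 24)
c = -576/35 (c = 9*(-64/35) = -576/35 ≈ -16.457)
((-63 - h(-11)) + c) + z = ((-63 - 2*(-11)) - 576/35) + 24 = ((-63 - 1*(-22)) - 576/35) + 24 = ((-63 + 22) - 576/35) + 24 = (-41 - 576/35) + 24 = -2011/35 + 24 = -1171/35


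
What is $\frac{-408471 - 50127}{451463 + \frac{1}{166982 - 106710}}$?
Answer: $- \frac{27640618656}{27210577937} \approx -1.0158$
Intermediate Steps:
$\frac{-408471 - 50127}{451463 + \frac{1}{166982 - 106710}} = - \frac{458598}{451463 + \frac{1}{60272}} = - \frac{458598}{\frac{27210577937}{60272}} = \left(-458598\right) \frac{60272}{27210577937} = - \frac{27640618656}{27210577937}$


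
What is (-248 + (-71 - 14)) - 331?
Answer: -664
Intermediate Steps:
(-248 + (-71 - 14)) - 331 = (-248 - 85) - 331 = -333 - 331 = -664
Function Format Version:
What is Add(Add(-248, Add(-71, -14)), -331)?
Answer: -664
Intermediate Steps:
Add(Add(-248, Add(-71, -14)), -331) = Add(Add(-248, -85), -331) = Add(-333, -331) = -664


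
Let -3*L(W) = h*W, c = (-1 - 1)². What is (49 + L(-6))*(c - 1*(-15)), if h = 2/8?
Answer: 1881/2 ≈ 940.50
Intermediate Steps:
h = ¼ (h = 2*(⅛) = ¼ ≈ 0.25000)
c = 4 (c = (-2)² = 4)
L(W) = -W/12
(49 + L(-6))*(c - 1*(-15)) = (49 - 1/12*(-6))*(4 - 1*(-15)) = (49 + ½)*(4 + 15) = (99/2)*19 = 1881/2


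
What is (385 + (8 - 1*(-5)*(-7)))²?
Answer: 128164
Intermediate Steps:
(385 + (8 - 1*(-5)*(-7)))² = (385 + (8 + 5*(-7)))² = (385 + (8 - 35))² = (385 - 27)² = 358² = 128164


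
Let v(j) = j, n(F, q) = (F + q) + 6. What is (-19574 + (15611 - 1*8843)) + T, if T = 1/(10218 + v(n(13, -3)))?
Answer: -131056603/10234 ≈ -12806.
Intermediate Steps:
n(F, q) = 6 + F + q
T = 1/10234 (T = 1/(10218 + (6 + 13 - 3)) = 1/(10218 + 16) = 1/10234 ≈ 9.7714e-5)
(-19574 + (15611 - 1*8843)) + T = (-19574 + (15611 - 1*8843)) + 1/10234 = (-19574 + (15611 - 8843)) + 1/10234 = (-19574 + 6768) + 1/10234 = -12806 + 1/10234 = -131056603/10234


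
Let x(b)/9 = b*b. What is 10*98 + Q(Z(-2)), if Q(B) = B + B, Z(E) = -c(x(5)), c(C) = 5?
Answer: 970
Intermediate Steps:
x(b) = 9*b**2 (x(b) = 9*(b*b) = 9*b**2)
Z(E) = -5 (Z(E) = -1*5 = -5)
Q(B) = 2*B
10*98 + Q(Z(-2)) = 10*98 + 2*(-5) = 980 - 10 = 970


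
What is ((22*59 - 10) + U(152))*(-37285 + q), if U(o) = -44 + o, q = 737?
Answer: -51021008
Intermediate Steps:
((22*59 - 10) + U(152))*(-37285 + q) = ((22*59 - 10) + (-44 + 152))*(-37285 + 737) = ((1298 - 10) + 108)*(-36548) = (1288 + 108)*(-36548) = 1396*(-36548) = -51021008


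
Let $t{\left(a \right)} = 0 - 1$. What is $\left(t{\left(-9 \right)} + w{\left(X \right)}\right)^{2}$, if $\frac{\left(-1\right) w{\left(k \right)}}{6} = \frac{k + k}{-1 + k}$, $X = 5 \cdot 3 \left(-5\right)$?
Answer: $\frac{59536}{361} \approx 164.92$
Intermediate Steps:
$X = -75$ ($X = 15 \left(-5\right) = -75$)
$w{\left(k \right)} = - \frac{12 k}{-1 + k}$ ($w{\left(k \right)} = - 6 \frac{k + k}{-1 + k} = - 6 \frac{2 k}{-1 + k} = - \frac{12 k}{-1 + k}$)
$t{\left(a \right)} = -1$ ($t{\left(a \right)} = 0 - 1 = -1$)
$\left(t{\left(-9 \right)} + w{\left(X \right)}\right)^{2} = \left(-1 - - \frac{900}{-1 - 75}\right)^{2} = \left(-1 - - \frac{900}{-76}\right)^{2} = \left(-1 - \left(-900\right) \left(- \frac{1}{76}\right)\right)^{2} = \left(-1 - \frac{225}{19}\right)^{2} = \left(- \frac{244}{19}\right)^{2} = \frac{59536}{361}$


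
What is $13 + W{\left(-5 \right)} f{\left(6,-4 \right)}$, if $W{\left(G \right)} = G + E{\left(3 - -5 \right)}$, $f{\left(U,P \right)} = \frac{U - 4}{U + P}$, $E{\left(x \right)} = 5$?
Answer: $13$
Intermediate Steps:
$f{\left(U,P \right)} = \frac{-4 + U}{P + U}$
$W{\left(G \right)} = 5 + G$ ($W{\left(G \right)} = G + 5 = 5 + G$)
$13 + W{\left(-5 \right)} f{\left(6,-4 \right)} = 13 + \left(5 - 5\right) \frac{-4 + 6}{-4 + 6} = 13 + 0 \cdot \frac{1}{2} \cdot 2 = 13 + 0 \cdot 1 = 13 + 0 = 13$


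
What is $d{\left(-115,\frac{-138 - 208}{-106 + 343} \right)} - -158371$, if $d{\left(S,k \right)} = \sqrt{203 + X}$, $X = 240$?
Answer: $158371 + \sqrt{443} \approx 1.5839 \cdot 10^{5}$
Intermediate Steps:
$d{\left(S,k \right)} = \sqrt{443}$ ($d{\left(S,k \right)} = \sqrt{203 + 240} = \sqrt{443}$)
$d{\left(-115,\frac{-138 - 208}{-106 + 343} \right)} - -158371 = \sqrt{443} - -158371 = \sqrt{443} + 158371 = 158371 + \sqrt{443}$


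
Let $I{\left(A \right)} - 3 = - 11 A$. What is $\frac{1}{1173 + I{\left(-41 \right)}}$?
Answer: $\frac{1}{1627} \approx 0.00061463$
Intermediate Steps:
$I{\left(A \right)} = 3 - 11 A$
$\frac{1}{1173 + I{\left(-41 \right)}} = \frac{1}{1173 + \left(3 - -451\right)} = \frac{1}{1173 + \left(3 + 451\right)} = \frac{1}{1173 + 454} = \frac{1}{1627}$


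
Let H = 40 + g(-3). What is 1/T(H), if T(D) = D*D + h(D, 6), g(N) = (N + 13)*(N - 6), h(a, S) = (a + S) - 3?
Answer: 1/2453 ≈ 0.00040766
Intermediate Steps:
h(a, S) = -3 + S + a (h(a, S) = (S + a) - 3 = -3 + S + a)
g(N) = (-6 + N)*(13 + N) (g(N) = (13 + N)*(-6 + N) = (-6 + N)*(13 + N))
H = -50 (H = 40 + (-78 + (-3)² + 7*(-3)) = 40 + (-78 + 9 - 21) = 40 - 90 = -50)
T(D) = 3 + D + D² (T(D) = D*D + (-3 + 6 + D) = D² + (3 + D) = 3 + D + D²)
1/T(H) = 1/(3 - 50 + (-50)²) = 1/(3 - 50 + 2500) = 1/2453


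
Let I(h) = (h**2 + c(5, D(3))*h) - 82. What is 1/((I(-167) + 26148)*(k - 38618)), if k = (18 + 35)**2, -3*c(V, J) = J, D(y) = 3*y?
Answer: -1/1950014904 ≈ -5.1282e-10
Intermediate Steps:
c(V, J) = -J/3
k = 2809 (k = 53**2 = 2809)
I(h) = -82 + h**2 - 3*h (I(h) = (h**2 + (-3)*h) - 82 = (h**2 + (-1/3*9)*h) - 82 = (h**2 - 3*h) - 82 = -82 + h**2 - 3*h)
1/((I(-167) + 26148)*(k - 38618)) = 1/(((-82 + (-167)**2 - 3*(-167)) + 26148)*(2809 - 38618)) = 1/(((-82 + 27889 + 501) + 26148)*(-35809)) = 1/((28308 + 26148)*(-35809)) = 1/(54456*(-35809)) = 1/(-1950014904) = -1/1950014904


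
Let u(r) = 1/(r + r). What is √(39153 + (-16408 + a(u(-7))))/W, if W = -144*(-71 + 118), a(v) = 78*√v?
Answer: -√(1114505 + 273*I*√14)/47376 ≈ -0.022283 - 1.0212e-5*I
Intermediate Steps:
u(r) = 1/(2*r)
W = -6768 (W = -144*47 = -6768)
√(39153 + (-16408 + a(u(-7))))/W = √(39153 + (-16408 + 78*√((½)/(-7))))/(-6768) = √(39153 + (-16408 + 78*√((½)*(-⅐))))*(-1/6768) = √(39153 + (-16408 + 78*√(-1/14)))*(-1/6768) = √(39153 + (-16408 + 78*(I*√14/14)))*(-1/6768) = √(39153 + (-16408 + 39*I*√14/7))*(-1/6768) = √(22745 + 39*I*√14/7)*(-1/6768) = -√(22745 + 39*I*√14/7)/6768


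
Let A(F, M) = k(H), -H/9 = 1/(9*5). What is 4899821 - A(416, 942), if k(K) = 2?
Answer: 4899819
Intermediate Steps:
H = -⅕ (H = -9/(9*5) = -9/45 = -9*1/45 = -⅕ ≈ -0.20000)
A(F, M) = 2
4899821 - A(416, 942) = 4899821 - 1*2 = 4899821 - 2 = 4899819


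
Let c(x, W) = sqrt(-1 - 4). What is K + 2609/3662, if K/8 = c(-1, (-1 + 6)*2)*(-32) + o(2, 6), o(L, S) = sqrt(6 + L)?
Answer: 2609/3662 + 16*sqrt(2) - 256*I*sqrt(5) ≈ 23.34 - 572.43*I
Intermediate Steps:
c(x, W) = I*sqrt(5) (c(x, W) = sqrt(-5) = I*sqrt(5))
K = 16*sqrt(2) - 256*I*sqrt(5) (K = 8*((I*sqrt(5))*(-32) + sqrt(6 + 2)) = 8*(-32*I*sqrt(5) + sqrt(8)) = 8*(-32*I*sqrt(5) + 2*sqrt(2)) = 8*(2*sqrt(2) - 32*I*sqrt(5)) = 16*sqrt(2) - 256*I*sqrt(5) ≈ 22.627 - 572.43*I)
K + 2609/3662 = (16*sqrt(2) - 256*I*sqrt(5)) + 2609/3662 = 2609/3662 + 16*sqrt(2) - 256*I*sqrt(5)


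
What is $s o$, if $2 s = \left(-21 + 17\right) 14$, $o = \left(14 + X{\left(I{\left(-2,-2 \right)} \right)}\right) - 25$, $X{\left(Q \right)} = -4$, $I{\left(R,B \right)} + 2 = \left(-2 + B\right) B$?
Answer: $420$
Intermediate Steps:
$I{\left(R,B \right)} = -2 + B \left(-2 + B\right)$ ($I{\left(R,B \right)} = -2 + \left(-2 + B\right) B = -2 + B \left(-2 + B\right)$)
$o = -15$ ($o = \left(14 - 4\right) - 25 = 10 - 25 = -15$)
$s = -28$ ($s = \frac{\left(-21 + 17\right) 14}{2} = \frac{\left(-4\right) 14}{2} = \frac{1}{2} \left(-56\right) = -28$)
$s o = \left(-28\right) \left(-15\right) = 420$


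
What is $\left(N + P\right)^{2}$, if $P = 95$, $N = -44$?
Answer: $2601$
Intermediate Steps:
$\left(N + P\right)^{2} = \left(-44 + 95\right)^{2} = 51^{2} = 2601$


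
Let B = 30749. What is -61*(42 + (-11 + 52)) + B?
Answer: 25686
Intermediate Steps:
-61*(42 + (-11 + 52)) + B = -61*(42 + (-11 + 52)) + 30749 = -61*(42 + 41) + 30749 = -61*83 + 30749 = -5063 + 30749 = 25686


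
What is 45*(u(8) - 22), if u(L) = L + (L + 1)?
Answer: -225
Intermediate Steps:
u(L) = 1 + 2*L (u(L) = L + (1 + L) = 1 + 2*L)
45*(u(8) - 22) = 45*((1 + 2*8) - 22) = 45*((1 + 16) - 22) = 45*(17 - 22) = 45*(-5) = -225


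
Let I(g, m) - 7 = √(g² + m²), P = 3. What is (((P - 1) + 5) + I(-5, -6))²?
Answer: (14 + √61)² ≈ 475.69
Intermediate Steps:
I(g, m) = 7 + √(g² + m²)
(((P - 1) + 5) + I(-5, -6))² = (((3 - 1) + 5) + (7 + √((-5)² + (-6)²)))² = ((2 + 5) + (7 + √(25 + 36)))² = (7 + (7 + √61))² = (14 + √61)²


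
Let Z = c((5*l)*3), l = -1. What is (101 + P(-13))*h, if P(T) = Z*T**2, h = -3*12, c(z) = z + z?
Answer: 178884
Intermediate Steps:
c(z) = 2*z
Z = -30 (Z = 2*((5*(-1))*3) = 2*(-5*3) = 2*(-15) = -30)
h = -36
P(T) = -30*T**2
(101 + P(-13))*h = (101 - 30*(-13)**2)*(-36) = (101 - 30*169)*(-36) = (101 - 5070)*(-36) = -4969*(-36) = 178884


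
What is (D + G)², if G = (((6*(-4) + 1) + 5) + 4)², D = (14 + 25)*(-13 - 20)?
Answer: 1190281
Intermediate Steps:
D = -1287 (D = 39*(-33) = -1287)
G = 196 (G = (((-24 + 1) + 5) + 4)² = ((-23 + 5) + 4)² = (-18 + 4)² = (-14)² = 196)
(D + G)² = (-1287 + 196)² = (-1091)² = 1190281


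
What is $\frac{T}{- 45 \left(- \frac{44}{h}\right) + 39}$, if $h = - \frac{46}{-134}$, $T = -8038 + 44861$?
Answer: $\frac{846929}{133557} \approx 6.3413$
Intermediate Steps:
$T = 36823$
$h = \frac{23}{67}$ ($h = \left(-46\right) \left(- \frac{1}{134}\right) = \frac{23}{67} \approx 0.34328$)
$\frac{T}{- 45 \left(- \frac{44}{h}\right) + 39} = \frac{36823}{- 45 \left(- \frac{44}{\frac{23}{67}}\right) + 39} = \frac{36823}{- 45 \left(\left(-44\right) \frac{67}{23}\right) + 39} = \frac{36823}{\left(-45\right) \left(- \frac{2948}{23}\right) + 39} = \frac{36823}{\frac{132660}{23} + 39} = \frac{36823}{\frac{133557}{23}} = 36823 \cdot \frac{23}{133557} = \frac{846929}{133557}$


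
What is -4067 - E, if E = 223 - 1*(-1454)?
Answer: -5744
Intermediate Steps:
E = 1677 (E = 223 + 1454 = 1677)
-4067 - E = -4067 - 1*1677 = -4067 - 1677 = -5744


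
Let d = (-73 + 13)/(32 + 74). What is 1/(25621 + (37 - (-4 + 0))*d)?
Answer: 53/1356683 ≈ 3.9066e-5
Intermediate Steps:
d = -30/53 (d = -60/106 = -60*1/106 = -30/53 ≈ -0.56604)
1/(25621 + (37 - (-4 + 0))*d) = 1/(25621 + (37 - (-4 + 0))*(-30/53)) = 1/(25621 + (37 - 1*(-4))*(-30/53)) = 1/(25621 + (37 + 4)*(-30/53)) = 1/(25621 + 41*(-30/53)) = 1/(25621 - 1230/53) = 1/(1356683/53) = 53/1356683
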